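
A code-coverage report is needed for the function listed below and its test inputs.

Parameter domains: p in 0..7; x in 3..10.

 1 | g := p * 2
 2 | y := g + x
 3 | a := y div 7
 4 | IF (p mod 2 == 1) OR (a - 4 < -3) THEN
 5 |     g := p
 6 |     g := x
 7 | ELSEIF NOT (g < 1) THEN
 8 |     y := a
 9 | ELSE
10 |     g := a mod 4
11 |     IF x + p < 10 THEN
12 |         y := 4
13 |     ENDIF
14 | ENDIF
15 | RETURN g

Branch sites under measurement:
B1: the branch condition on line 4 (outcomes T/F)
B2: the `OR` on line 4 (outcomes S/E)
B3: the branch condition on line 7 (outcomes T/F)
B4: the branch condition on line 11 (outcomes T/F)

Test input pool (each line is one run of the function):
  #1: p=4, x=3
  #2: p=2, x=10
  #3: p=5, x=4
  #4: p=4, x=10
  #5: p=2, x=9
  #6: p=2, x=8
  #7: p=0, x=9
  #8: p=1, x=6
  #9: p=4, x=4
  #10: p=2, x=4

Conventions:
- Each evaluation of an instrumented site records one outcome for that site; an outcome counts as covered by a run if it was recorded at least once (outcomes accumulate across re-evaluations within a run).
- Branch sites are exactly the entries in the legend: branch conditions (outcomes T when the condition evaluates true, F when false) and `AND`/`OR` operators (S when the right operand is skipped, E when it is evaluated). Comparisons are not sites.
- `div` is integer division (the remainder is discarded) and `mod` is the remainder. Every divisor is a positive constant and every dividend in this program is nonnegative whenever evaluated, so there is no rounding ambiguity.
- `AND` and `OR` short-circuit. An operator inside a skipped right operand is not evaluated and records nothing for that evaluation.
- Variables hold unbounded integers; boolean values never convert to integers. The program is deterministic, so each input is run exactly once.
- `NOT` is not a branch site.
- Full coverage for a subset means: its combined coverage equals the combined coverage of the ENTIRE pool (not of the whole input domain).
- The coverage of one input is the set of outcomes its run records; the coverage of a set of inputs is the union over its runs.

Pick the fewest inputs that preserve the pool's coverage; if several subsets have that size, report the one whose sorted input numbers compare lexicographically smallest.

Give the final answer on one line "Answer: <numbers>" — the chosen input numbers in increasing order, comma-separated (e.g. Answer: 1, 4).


run #1 (p=4, x=3) runs B2->E, B1->F, B3->T; records B1=F, B2=E, B3=T
run #2 (p=2, x=10) runs B2->E, B1->F, B3->T; records B1=F, B2=E, B3=T
run #3 (p=5, x=4) runs B2->S, B1->T; records B1=T, B2=S
run #4 (p=4, x=10) runs B2->E, B1->F, B3->T; records B1=F, B2=E, B3=T
run #5 (p=2, x=9) runs B2->E, B1->F, B3->T; records B1=F, B2=E, B3=T
run #6 (p=2, x=8) runs B2->E, B1->F, B3->T; records B1=F, B2=E, B3=T
run #7 (p=0, x=9) runs B2->E, B1->F, B3->F, B4->T; records B1=F, B2=E, B3=F, B4=T
run #8 (p=1, x=6) runs B2->S, B1->T; records B1=T, B2=S
run #9 (p=4, x=4) runs B2->E, B1->F, B3->T; records B1=F, B2=E, B3=T
run #10 (p=2, x=4) runs B2->E, B1->F, B3->T; records B1=F, B2=E, B3=T
together the pool reaches 7 outcomes: B1=T, B1=F, B2=S, B2=E, B3=T, B3=F, B4=T
size 1 is not enough: best union over all size-1 subsets is 4/7
size 2 is not enough: best union over all size-2 subsets is 6/7
size 3: inputs {1, 3, 7} cover all 7 outcomes, and no lexicographically smaller subset of this size does
Answer: 1, 3, 7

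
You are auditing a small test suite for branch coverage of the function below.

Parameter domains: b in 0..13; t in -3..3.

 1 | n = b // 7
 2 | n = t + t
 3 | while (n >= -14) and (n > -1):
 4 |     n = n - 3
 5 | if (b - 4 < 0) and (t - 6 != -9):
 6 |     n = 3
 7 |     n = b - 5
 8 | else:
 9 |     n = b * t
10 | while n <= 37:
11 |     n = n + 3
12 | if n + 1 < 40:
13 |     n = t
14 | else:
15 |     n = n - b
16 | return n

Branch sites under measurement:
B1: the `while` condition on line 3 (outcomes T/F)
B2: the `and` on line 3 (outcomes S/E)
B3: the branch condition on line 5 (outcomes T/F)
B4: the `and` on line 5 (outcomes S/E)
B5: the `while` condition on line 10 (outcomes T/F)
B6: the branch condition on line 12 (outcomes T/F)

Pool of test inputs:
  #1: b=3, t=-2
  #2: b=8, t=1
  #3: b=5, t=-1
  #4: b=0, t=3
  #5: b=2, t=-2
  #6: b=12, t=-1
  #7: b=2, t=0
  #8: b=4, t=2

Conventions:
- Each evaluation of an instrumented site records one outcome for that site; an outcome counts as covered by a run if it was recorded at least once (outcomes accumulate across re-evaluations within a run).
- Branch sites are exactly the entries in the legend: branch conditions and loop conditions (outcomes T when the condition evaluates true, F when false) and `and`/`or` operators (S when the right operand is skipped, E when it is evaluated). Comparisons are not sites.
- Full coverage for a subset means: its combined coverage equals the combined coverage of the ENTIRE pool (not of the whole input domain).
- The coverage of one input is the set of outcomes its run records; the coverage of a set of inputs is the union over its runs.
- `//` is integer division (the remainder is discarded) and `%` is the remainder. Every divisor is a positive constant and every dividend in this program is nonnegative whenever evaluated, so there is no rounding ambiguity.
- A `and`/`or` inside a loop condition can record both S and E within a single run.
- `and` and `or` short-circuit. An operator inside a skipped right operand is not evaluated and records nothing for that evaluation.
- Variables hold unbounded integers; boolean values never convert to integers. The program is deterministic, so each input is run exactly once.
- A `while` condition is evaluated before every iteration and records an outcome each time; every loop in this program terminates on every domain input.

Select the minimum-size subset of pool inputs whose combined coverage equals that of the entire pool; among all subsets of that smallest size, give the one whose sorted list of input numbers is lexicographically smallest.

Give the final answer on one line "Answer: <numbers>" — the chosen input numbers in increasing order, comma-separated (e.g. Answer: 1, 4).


input #1 (b=3, t=-2): covers B1=F, B2=E, B3=T, B4=E, B5=T, B5=F, B6=F
input #2 (b=8, t=1): covers B1=T, B1=F, B2=E, B3=F, B4=S, B5=T, B5=F, B6=T
input #3 (b=5, t=-1): covers B1=F, B2=E, B3=F, B4=S, B5=T, B5=F, B6=F
input #4 (b=0, t=3): covers B1=T, B1=F, B2=E, B3=T, B4=E, B5=T, B5=F, B6=F
input #5 (b=2, t=-2): covers B1=F, B2=E, B3=T, B4=E, B5=T, B5=F, B6=F
input #6 (b=12, t=-1): covers B1=F, B2=E, B3=F, B4=S, B5=T, B5=F, B6=F
input #7 (b=2, t=0): covers B1=T, B1=F, B2=E, B3=T, B4=E, B5=T, B5=F, B6=F
input #8 (b=4, t=2): covers B1=T, B1=F, B2=E, B3=F, B4=S, B5=T, B5=F, B6=T
union over all inputs: B1=T, B1=F, B2=E, B3=T, B3=F, B4=S, B4=E, B5=T, B5=F, B6=T, B6=F (11 outcomes)
checked all size-1 subsets: none covers 11 outcomes (max 8/11)
inputs {1, 2} (size 2) cover everything; no size-2 subset with a lexicographically smaller index list covers all 11
Answer: 1, 2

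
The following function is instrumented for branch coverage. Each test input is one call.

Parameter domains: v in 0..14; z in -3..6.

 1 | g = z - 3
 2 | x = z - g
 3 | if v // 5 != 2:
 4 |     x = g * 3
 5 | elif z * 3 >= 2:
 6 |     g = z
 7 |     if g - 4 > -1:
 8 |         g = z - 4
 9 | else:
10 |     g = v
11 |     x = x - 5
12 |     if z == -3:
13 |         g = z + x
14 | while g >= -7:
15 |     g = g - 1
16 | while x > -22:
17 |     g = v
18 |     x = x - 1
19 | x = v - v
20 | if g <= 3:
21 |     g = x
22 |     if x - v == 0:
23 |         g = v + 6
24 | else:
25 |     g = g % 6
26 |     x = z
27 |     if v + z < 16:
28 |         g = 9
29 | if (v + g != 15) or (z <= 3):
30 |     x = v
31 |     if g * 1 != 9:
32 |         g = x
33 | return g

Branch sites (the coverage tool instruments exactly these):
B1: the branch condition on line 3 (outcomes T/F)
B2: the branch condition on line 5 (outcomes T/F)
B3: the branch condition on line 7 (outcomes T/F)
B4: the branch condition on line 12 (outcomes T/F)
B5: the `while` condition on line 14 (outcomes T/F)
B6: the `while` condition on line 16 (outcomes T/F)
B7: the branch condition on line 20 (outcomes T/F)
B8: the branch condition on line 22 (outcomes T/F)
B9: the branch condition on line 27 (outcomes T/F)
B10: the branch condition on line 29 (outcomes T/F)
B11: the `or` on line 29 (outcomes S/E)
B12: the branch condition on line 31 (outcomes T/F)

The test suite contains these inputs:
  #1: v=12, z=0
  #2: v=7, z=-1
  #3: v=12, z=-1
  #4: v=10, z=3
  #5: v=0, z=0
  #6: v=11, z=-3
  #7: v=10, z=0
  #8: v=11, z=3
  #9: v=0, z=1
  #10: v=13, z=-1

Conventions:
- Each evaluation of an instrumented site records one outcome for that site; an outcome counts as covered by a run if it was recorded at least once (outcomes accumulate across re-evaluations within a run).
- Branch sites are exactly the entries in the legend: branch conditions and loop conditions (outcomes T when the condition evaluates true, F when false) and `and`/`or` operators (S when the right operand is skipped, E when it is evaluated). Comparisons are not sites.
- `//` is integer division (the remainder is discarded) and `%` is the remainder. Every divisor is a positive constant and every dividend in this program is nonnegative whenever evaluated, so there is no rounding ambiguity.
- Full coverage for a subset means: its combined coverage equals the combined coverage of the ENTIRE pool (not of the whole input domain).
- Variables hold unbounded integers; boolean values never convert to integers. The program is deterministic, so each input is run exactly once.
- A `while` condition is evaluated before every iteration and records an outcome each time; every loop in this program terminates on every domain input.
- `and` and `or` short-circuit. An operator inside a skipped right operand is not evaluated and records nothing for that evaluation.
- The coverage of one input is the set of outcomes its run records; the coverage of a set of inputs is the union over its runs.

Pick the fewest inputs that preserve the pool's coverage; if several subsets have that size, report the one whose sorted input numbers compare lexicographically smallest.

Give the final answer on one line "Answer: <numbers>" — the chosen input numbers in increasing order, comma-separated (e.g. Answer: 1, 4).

test 1 (v=12, z=0) hits B1=F, B2=F, B4=F, B5=T, B5=F, B6=T, B6=F, B7=F, B9=T, B10=T, B11=S, B12=F
test 2 (v=7, z=-1) hits B1=T, B5=T, B5=F, B6=T, B6=F, B7=F, B9=T, B10=T, B11=S, B12=F
test 3 (v=12, z=-1) hits B1=F, B2=F, B4=F, B5=T, B5=F, B6=T, B6=F, B7=F, B9=T, B10=T, B11=S, B12=F
test 4 (v=10, z=3) hits B1=F, B2=T, B3=F, B5=T, B5=F, B6=T, B6=F, B7=F, B9=T, B10=T, B11=S, B12=F
test 5 (v=0, z=0) hits B1=T, B5=T, B5=F, B6=T, B6=F, B7=T, B8=T, B10=T, B11=S, B12=T
test 6 (v=11, z=-3) hits B1=F, B2=F, B4=T, B5=T, B5=F, B6=T, B6=F, B7=F, B9=T, B10=T, B11=S, B12=F
test 7 (v=10, z=0) hits B1=F, B2=F, B4=F, B5=T, B5=F, B6=T, B6=F, B7=F, B9=T, B10=T, B11=S, B12=F
test 8 (v=11, z=3) hits B1=F, B2=T, B3=F, B5=T, B5=F, B6=T, B6=F, B7=F, B9=T, B10=T, B11=S, B12=F
test 9 (v=0, z=1) hits B1=T, B5=T, B5=F, B6=T, B6=F, B7=T, B8=T, B10=T, B11=S, B12=T
test 10 (v=13, z=-1) hits B1=F, B2=F, B4=F, B5=T, B5=F, B6=T, B6=F, B7=F, B9=T, B10=T, B11=S, B12=F
pool-wide coverage (19 outcomes): B1=T, B1=F, B2=T, B2=F, B3=F, B4=T, B4=F, B5=T, B5=F, B6=T, B6=F, B7=T, B7=F, B8=T, B9=T, B10=T, B11=S, B12=T, B12=F
checked all size-1 subsets: none covers 19 outcomes (max 12/19)
checked all size-2 subsets: none covers 19 outcomes (max 16/19)
checked all size-3 subsets: none covers 19 outcomes (max 18/19)
the canonical winner is {1, 4, 5, 6}: size 4, full 19-outcome coverage, earliest index list among size-4 covers

Answer: 1, 4, 5, 6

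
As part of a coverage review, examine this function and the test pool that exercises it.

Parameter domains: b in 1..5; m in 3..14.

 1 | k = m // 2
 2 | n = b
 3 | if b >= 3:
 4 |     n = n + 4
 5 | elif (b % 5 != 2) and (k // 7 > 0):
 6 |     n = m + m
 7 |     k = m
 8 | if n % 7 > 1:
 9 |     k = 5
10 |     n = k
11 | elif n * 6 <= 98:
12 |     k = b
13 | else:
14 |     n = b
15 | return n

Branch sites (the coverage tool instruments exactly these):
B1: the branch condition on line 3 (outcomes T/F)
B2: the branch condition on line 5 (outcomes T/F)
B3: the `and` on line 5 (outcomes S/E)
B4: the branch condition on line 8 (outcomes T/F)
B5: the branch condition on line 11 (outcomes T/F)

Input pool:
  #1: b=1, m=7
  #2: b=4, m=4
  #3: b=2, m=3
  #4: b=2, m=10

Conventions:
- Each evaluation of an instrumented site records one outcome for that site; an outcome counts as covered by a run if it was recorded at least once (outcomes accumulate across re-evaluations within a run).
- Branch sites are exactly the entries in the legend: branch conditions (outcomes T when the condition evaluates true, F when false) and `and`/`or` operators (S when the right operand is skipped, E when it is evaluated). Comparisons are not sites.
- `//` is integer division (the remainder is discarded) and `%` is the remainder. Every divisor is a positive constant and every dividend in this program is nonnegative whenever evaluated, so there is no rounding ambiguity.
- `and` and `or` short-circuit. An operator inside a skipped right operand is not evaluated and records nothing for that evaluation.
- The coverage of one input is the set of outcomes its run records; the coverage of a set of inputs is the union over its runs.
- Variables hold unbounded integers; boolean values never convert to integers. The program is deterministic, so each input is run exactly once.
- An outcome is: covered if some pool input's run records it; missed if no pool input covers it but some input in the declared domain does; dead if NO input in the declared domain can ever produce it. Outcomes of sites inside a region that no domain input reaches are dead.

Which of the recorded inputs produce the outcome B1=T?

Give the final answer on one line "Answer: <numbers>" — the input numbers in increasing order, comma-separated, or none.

input #1 (b=1, m=7): misses B1=T
input #2 (b=4, m=4): covers B1=T
input #3 (b=2, m=3): misses B1=T
input #4 (b=2, m=10): misses B1=T

Answer: 2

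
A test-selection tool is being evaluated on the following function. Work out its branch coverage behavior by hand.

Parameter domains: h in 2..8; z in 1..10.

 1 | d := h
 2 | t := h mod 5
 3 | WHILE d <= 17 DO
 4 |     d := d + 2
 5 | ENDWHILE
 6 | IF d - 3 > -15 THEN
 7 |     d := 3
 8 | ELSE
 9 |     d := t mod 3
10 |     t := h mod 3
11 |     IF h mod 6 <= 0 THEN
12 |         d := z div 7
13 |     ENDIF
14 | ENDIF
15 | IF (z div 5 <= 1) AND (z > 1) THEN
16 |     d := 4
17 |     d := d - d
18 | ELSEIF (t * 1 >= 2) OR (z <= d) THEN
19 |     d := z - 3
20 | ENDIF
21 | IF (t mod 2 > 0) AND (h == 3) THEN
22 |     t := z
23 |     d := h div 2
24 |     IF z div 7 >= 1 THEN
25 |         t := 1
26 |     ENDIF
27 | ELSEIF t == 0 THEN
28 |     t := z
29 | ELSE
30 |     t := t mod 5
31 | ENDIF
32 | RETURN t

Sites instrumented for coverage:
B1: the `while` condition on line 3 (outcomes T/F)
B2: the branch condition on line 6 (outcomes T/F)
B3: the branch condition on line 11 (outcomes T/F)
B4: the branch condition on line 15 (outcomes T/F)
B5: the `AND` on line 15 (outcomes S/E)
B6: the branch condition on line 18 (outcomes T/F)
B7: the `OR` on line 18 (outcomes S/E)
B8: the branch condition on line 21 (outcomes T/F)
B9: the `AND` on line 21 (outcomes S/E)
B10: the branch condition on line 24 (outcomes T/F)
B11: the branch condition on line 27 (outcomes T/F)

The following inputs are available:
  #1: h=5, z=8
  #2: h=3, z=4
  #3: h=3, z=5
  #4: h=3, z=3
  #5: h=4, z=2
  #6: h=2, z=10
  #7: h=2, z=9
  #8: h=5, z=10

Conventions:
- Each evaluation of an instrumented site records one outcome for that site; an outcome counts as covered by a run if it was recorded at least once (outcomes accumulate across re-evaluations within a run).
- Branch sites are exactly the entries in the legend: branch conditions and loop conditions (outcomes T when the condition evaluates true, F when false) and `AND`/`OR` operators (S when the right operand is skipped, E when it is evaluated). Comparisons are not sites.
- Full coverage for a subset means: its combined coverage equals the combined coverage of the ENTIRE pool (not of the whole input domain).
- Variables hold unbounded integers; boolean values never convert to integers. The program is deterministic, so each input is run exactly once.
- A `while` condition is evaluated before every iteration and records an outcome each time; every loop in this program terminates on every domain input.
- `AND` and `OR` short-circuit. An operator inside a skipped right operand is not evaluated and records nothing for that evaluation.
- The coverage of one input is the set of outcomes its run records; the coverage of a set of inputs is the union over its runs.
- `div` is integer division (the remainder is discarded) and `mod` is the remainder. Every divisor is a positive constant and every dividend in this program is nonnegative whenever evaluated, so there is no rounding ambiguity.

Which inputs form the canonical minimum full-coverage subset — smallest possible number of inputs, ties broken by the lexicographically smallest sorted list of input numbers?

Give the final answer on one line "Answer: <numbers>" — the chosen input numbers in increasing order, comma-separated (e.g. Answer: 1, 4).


#1 (h=5, z=8) -> B1->T, B1->T, B1->T, B1->T, B1->T, B1->T, B1->T, B1->F, B2->T, B5->E, B4->T, B9->S, B8->F, B11->T; covered: B1=T, B1=F, B2=T, B4=T, B5=E, B8=F, B9=S, B11=T
#2 (h=3, z=4) -> B1->T, B1->T, B1->T, B1->T, B1->T, B1->T, B1->T, B1->T, B1->F, B2->T, B5->E, B4->T, B9->E, B8->T, ...; covered: B1=T, B1=F, B2=T, B4=T, B5=E, B8=T, B9=E, B10=F
#3 (h=3, z=5) -> B1->T, B1->T, B1->T, B1->T, B1->T, B1->T, B1->T, B1->T, B1->F, B2->T, B5->E, B4->T, B9->E, B8->T, ...; covered: B1=T, B1=F, B2=T, B4=T, B5=E, B8=T, B9=E, B10=F
#4 (h=3, z=3) -> B1->T, B1->T, B1->T, B1->T, B1->T, B1->T, B1->T, B1->T, B1->F, B2->T, B5->E, B4->T, B9->E, B8->T, ...; covered: B1=T, B1=F, B2=T, B4=T, B5=E, B8=T, B9=E, B10=F
#5 (h=4, z=2) -> B1->T, B1->T, B1->T, B1->T, B1->T, B1->T, B1->T, B1->F, B2->T, B5->E, B4->T, B9->S, B8->F, B11->F; covered: B1=T, B1=F, B2=T, B4=T, B5=E, B8=F, B9=S, B11=F
#6 (h=2, z=10) -> B1->T, B1->T, B1->T, B1->T, B1->T, B1->T, B1->T, B1->T, B1->F, B2->T, B5->S, B4->F, B7->S, B6->T, ...; covered: B1=T, B1=F, B2=T, B4=F, B5=S, B6=T, B7=S, B8=F, B9=S, B11=F
#7 (h=2, z=9) -> B1->T, B1->T, B1->T, B1->T, B1->T, B1->T, B1->T, B1->T, B1->F, B2->T, B5->E, B4->T, B9->S, B8->F, ...; covered: B1=T, B1=F, B2=T, B4=T, B5=E, B8=F, B9=S, B11=F
#8 (h=5, z=10) -> B1->T, B1->T, B1->T, B1->T, B1->T, B1->T, B1->T, B1->F, B2->T, B5->S, B4->F, B7->E, B6->F, B9->S, ...; covered: B1=T, B1=F, B2=T, B4=F, B5=S, B6=F, B7=E, B8=F, B9=S, B11=T
pool-wide coverage (18 outcomes): B1=T, B1=F, B2=T, B4=T, B4=F, B5=S, B5=E, B6=T, B6=F, B7=S, B7=E, B8=T, B8=F, B9=S, B9=E, B10=F, B11=T, B11=F
every size-1 subset falls short of the 18 outcomes (best: 10/18)
every size-2 subset falls short of the 18 outcomes (best: 15/18)
the canonical winner is {2, 6, 8}: size 3, full 18-outcome coverage, earliest index list among size-3 covers
Answer: 2, 6, 8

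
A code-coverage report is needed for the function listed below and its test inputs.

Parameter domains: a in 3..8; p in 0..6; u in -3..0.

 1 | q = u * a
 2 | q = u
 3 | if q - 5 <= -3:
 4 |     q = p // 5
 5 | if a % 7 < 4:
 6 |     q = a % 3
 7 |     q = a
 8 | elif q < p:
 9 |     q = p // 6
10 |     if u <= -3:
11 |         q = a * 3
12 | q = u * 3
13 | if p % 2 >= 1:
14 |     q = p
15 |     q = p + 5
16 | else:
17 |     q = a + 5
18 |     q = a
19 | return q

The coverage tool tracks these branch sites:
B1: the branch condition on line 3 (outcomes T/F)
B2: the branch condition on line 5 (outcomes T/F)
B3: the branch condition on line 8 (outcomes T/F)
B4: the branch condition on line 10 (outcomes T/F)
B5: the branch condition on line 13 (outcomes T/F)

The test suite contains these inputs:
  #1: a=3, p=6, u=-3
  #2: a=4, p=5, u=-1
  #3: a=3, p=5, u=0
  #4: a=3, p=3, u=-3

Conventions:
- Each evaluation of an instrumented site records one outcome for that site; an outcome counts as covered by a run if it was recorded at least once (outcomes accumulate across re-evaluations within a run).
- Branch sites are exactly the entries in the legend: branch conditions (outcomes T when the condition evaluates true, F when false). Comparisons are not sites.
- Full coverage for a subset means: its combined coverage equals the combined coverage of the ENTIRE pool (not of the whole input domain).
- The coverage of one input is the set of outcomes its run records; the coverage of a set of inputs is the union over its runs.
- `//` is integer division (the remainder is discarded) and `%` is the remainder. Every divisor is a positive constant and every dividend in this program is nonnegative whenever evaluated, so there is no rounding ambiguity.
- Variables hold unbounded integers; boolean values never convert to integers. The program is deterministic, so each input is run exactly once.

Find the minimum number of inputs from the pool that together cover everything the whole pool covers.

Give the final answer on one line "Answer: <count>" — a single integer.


input #1, a=3, p=6, u=-3: events B1->T, B2->T, B5->F; outcomes B1=T, B2=T, B5=F
input #2, a=4, p=5, u=-1: events B1->T, B2->F, B3->T, B4->F, B5->T; outcomes B1=T, B2=F, B3=T, B4=F, B5=T
input #3, a=3, p=5, u=0: events B1->T, B2->T, B5->T; outcomes B1=T, B2=T, B5=T
input #4, a=3, p=3, u=-3: events B1->T, B2->T, B5->T; outcomes B1=T, B2=T, B5=T
the full pool covers 7 outcomes: B1=T, B2=T, B2=F, B3=T, B4=F, B5=T, B5=F
every size-1 subset falls short of the 7 outcomes (best: 5/7)
size 2: inputs {1, 2} cover all 7 outcomes, and no lexicographically smaller subset of this size does
Answer: 2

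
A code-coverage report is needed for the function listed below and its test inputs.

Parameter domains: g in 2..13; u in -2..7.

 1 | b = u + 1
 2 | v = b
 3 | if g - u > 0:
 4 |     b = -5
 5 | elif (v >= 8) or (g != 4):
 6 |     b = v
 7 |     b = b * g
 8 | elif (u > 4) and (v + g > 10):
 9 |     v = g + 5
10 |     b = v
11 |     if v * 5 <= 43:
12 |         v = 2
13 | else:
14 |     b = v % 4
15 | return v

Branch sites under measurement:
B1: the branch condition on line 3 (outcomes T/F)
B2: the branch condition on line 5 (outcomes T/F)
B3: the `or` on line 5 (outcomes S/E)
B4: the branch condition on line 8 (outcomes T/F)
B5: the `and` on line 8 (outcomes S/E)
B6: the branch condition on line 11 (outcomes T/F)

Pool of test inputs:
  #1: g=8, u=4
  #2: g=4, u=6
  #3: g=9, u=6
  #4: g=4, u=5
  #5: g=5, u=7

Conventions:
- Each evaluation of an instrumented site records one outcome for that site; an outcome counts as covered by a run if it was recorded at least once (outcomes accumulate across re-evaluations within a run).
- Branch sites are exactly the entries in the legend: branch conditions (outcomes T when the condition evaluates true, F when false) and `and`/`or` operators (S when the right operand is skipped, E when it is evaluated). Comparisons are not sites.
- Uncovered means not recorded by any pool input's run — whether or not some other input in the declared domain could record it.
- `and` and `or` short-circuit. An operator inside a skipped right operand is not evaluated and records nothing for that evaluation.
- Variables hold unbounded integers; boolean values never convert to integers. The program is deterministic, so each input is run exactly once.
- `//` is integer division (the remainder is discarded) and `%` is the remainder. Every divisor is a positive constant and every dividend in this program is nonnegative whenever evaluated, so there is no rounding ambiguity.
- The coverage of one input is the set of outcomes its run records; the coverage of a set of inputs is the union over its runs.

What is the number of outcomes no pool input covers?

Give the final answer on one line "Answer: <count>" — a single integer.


input #1 (g=8, u=4): events B1->T; covers B1=T
input #2 (g=4, u=6): events B1->F, B3->E, B2->F, B5->E, B4->T, B6->F; covers B1=F, B2=F, B3=E, B4=T, B5=E, B6=F
input #3 (g=9, u=6): events B1->T; covers B1=T
input #4 (g=4, u=5): events B1->F, B3->E, B2->F, B5->E, B4->F; covers B1=F, B2=F, B3=E, B4=F, B5=E
input #5 (g=5, u=7): events B1->F, B3->S, B2->T; covers B1=F, B2=T, B3=S
union over the pool: B1=T, B1=F, B2=T, B2=F, B3=S, B3=E, B4=T, B4=F, B5=E, B6=F
uncovered (2 of 12): B5=S, B6=T
Answer: 2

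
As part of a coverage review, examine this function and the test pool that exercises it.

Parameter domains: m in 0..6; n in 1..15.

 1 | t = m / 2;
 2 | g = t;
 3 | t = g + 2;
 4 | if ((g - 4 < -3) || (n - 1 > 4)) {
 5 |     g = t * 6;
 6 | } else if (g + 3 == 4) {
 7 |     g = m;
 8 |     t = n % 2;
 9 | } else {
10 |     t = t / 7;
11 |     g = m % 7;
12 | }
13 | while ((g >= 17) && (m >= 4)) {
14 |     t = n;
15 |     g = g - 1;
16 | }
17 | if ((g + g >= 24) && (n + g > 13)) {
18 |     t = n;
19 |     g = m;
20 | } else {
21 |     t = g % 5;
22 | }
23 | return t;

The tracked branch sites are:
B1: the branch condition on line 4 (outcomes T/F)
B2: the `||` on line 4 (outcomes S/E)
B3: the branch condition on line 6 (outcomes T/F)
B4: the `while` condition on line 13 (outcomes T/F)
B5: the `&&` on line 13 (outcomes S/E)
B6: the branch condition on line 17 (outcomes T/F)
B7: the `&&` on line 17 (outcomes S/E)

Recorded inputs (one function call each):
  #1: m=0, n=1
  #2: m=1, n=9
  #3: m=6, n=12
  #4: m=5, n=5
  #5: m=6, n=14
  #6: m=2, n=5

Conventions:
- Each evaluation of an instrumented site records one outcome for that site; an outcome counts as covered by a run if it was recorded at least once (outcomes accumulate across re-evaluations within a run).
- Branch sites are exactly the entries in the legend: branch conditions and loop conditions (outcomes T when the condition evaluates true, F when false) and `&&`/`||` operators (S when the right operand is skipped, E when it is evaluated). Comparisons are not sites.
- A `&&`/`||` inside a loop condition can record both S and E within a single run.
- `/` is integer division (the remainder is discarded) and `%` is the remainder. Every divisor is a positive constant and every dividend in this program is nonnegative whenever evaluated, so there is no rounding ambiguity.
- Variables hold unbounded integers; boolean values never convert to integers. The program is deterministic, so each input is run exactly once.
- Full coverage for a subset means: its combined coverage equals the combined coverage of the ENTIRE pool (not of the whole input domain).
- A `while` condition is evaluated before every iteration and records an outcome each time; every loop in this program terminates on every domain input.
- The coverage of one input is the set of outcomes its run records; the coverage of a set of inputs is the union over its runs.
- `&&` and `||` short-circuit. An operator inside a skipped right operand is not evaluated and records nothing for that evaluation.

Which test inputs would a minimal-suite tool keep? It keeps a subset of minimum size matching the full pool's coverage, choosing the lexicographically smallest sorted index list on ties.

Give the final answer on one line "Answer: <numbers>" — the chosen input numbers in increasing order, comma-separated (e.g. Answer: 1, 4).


input #1 (m=0, n=1): events B2->S, B1->T, B5->S, B4->F, B7->E, B6->F; covers B1=T, B2=S, B4=F, B5=S, B6=F, B7=E
input #2 (m=1, n=9): events B2->S, B1->T, B5->S, B4->F, B7->E, B6->T; covers B1=T, B2=S, B4=F, B5=S, B6=T, B7=E
input #3 (m=6, n=12): events B2->E, B1->T, B5->E, B4->T, B5->E, B4->T, B5->E, B4->T, B5->E, B4->T, B5->E, B4->T, B5->E, B4->T, ...; covers B1=T, B2=E, B4=T, B4=F, B5=S, B5=E, B6=T, B7=E
input #4 (m=5, n=5): events B2->E, B1->F, B3->F, B5->S, B4->F, B7->S, B6->F; covers B1=F, B2=E, B3=F, B4=F, B5=S, B6=F, B7=S
input #5 (m=6, n=14): events B2->E, B1->T, B5->E, B4->T, B5->E, B4->T, B5->E, B4->T, B5->E, B4->T, B5->E, B4->T, B5->E, B4->T, ...; covers B1=T, B2=E, B4=T, B4=F, B5=S, B5=E, B6=T, B7=E
input #6 (m=2, n=5): events B2->E, B1->F, B3->T, B5->S, B4->F, B7->S, B6->F; covers B1=F, B2=E, B3=T, B4=F, B5=S, B6=F, B7=S
the full pool covers 14 outcomes: B1=T, B1=F, B2=S, B2=E, B3=T, B3=F, B4=T, B4=F, B5=S, B5=E, B6=T, B6=F, B7=S, B7=E
every size-1 subset falls short of the 14 outcomes (best: 8/14)
every size-2 subset falls short of the 14 outcomes (best: 12/14)
every size-3 subset falls short of the 14 outcomes (best: 13/14)
inputs {1, 3, 4, 6} (size 4) cover everything; no size-4 subset with a lexicographically smaller index list covers all 14
Answer: 1, 3, 4, 6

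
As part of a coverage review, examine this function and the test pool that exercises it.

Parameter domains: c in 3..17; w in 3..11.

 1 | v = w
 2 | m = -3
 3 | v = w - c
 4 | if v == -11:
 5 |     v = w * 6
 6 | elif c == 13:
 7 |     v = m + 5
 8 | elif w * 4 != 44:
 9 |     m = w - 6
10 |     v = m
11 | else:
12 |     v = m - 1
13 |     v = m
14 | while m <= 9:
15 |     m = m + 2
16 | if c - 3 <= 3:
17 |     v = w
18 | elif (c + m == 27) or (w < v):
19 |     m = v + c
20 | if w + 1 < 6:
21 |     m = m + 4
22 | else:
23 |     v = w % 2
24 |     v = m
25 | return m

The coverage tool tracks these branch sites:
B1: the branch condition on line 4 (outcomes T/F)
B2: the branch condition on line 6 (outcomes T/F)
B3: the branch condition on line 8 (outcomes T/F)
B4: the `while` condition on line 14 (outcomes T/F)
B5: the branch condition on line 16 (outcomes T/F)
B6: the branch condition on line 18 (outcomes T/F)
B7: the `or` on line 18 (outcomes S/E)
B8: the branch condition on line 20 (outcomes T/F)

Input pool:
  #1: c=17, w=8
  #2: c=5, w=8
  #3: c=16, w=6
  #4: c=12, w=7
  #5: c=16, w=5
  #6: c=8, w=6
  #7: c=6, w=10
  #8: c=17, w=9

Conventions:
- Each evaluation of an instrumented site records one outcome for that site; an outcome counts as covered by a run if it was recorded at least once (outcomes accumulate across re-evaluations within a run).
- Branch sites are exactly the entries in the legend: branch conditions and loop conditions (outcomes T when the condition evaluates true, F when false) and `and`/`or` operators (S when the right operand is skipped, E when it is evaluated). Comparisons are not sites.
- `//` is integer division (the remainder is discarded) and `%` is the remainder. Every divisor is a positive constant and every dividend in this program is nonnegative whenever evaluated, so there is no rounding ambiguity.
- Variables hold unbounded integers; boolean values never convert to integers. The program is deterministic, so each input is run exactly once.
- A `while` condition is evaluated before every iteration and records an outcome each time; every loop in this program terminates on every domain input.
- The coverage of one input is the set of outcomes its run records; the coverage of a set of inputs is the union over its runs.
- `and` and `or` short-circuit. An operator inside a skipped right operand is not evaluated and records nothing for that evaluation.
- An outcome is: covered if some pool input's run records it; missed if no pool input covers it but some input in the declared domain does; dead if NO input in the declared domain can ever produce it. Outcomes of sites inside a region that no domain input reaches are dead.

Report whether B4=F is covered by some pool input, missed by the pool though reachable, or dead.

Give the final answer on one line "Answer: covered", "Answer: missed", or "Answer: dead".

B4=F is recorded by pool input(s) 1, 2, 3, 4, 5, 6, 7, 8 -> covered

Answer: covered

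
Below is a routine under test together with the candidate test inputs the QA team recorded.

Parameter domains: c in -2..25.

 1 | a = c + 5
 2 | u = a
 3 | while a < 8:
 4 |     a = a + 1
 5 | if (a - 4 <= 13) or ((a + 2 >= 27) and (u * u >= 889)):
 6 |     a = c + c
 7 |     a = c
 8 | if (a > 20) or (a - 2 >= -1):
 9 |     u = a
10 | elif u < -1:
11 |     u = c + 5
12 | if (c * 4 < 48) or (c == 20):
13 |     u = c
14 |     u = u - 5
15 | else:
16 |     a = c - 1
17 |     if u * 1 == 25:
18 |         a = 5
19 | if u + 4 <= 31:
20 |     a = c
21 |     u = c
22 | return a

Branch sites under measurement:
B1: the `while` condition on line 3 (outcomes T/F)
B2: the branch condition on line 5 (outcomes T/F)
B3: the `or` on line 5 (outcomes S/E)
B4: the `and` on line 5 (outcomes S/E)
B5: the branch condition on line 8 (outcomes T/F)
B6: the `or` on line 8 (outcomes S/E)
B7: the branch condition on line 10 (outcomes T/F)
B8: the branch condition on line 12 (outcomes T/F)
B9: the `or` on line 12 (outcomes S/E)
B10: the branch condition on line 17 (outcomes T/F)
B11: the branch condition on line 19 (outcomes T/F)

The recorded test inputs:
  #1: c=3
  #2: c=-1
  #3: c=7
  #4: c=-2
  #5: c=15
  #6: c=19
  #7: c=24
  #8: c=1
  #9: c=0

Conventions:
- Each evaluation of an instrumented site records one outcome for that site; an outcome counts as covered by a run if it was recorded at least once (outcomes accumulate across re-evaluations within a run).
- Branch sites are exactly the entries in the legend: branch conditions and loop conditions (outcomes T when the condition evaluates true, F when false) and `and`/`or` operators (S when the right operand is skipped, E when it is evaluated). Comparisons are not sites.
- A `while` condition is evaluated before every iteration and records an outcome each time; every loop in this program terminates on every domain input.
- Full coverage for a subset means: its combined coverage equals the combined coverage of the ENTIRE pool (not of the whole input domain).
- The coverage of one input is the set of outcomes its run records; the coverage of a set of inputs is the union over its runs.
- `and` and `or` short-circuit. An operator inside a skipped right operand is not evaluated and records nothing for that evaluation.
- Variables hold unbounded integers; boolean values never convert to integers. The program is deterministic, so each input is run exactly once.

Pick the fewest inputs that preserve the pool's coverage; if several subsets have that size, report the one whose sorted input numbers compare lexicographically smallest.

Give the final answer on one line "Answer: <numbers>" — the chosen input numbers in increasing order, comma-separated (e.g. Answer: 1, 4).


input #1, c=3: outcomes B1=F, B2=T, B3=S, B5=T, B6=E, B8=T, B9=S, B11=T
input #2, c=-1: outcomes B1=T, B1=F, B2=T, B3=S, B5=F, B6=E, B7=F, B8=T, B9=S, B11=T
input #3, c=7: outcomes B1=F, B2=T, B3=S, B5=T, B6=E, B8=T, B9=S, B11=T
input #4, c=-2: outcomes B1=T, B1=F, B2=T, B3=S, B5=F, B6=E, B7=F, B8=T, B9=S, B11=T
input #5, c=15: outcomes B1=F, B2=F, B3=E, B4=S, B5=T, B6=E, B8=F, B9=E, B10=F, B11=T
input #6, c=19: outcomes B1=F, B2=F, B3=E, B4=S, B5=T, B6=S, B8=F, B9=E, B10=F, B11=T
input #7, c=24: outcomes B1=F, B2=F, B3=E, B4=E, B5=T, B6=S, B8=F, B9=E, B10=F, B11=F
input #8, c=1: outcomes B1=T, B1=F, B2=T, B3=S, B5=T, B6=E, B8=T, B9=S, B11=T
input #9, c=0: outcomes B1=T, B1=F, B2=T, B3=S, B5=F, B6=E, B7=F, B8=T, B9=S, B11=T
union over all inputs: B1=T, B1=F, B2=T, B2=F, B3=S, B3=E, B4=S, B4=E, B5=T, B5=F, B6=S, B6=E, B7=F, B8=T, B8=F, B9=S, B9=E, B10=F, B11=T, B11=F (20 outcomes)
every size-1 subset falls short of the 20 outcomes (best: 10/20)
every size-2 subset falls short of the 20 outcomes (best: 19/20)
size 3: inputs {2, 5, 7} cover all 20 outcomes, and no lexicographically smaller subset of this size does
Answer: 2, 5, 7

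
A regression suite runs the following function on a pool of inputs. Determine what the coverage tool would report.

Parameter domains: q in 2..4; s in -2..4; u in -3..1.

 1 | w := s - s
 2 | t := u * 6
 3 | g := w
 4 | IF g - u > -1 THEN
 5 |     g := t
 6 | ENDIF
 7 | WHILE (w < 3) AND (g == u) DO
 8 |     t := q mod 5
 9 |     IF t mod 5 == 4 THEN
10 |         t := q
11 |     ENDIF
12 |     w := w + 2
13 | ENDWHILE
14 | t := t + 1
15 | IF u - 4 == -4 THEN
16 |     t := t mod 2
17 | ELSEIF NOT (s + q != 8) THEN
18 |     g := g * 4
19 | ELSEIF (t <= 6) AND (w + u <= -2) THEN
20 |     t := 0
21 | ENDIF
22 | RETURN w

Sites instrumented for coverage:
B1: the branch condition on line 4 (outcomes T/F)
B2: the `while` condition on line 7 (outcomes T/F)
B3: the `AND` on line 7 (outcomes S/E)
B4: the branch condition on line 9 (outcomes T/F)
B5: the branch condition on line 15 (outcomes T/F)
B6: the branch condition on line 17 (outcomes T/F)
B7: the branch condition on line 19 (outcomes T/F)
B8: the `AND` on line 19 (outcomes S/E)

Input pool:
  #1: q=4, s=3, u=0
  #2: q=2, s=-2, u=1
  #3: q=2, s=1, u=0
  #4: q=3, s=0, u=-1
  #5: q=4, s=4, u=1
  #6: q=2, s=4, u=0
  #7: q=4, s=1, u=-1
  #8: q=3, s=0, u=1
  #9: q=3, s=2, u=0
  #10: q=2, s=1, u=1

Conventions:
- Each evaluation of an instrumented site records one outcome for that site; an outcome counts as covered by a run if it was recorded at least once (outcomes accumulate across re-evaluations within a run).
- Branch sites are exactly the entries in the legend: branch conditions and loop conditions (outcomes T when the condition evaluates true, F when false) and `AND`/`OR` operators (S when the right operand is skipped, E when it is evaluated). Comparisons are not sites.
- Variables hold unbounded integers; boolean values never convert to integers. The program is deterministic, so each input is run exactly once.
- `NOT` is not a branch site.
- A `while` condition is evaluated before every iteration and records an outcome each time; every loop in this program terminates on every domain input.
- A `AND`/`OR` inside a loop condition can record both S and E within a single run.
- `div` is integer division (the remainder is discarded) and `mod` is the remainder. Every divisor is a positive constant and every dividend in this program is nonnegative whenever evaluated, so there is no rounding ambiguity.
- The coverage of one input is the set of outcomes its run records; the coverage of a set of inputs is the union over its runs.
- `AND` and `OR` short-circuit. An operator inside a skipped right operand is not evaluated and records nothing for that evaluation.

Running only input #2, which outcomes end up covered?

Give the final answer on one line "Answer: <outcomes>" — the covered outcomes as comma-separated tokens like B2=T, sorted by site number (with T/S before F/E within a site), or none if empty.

Simulating input #2 (q=2, s=-2, u=1) step by step:
  B1->F, B3->E, B2->F, B5->F, B6->F, B8->S, B7->F
as a set, this run covers: B1=F, B2=F, B3=E, B5=F, B6=F, B7=F, B8=S

Answer: B1=F, B2=F, B3=E, B5=F, B6=F, B7=F, B8=S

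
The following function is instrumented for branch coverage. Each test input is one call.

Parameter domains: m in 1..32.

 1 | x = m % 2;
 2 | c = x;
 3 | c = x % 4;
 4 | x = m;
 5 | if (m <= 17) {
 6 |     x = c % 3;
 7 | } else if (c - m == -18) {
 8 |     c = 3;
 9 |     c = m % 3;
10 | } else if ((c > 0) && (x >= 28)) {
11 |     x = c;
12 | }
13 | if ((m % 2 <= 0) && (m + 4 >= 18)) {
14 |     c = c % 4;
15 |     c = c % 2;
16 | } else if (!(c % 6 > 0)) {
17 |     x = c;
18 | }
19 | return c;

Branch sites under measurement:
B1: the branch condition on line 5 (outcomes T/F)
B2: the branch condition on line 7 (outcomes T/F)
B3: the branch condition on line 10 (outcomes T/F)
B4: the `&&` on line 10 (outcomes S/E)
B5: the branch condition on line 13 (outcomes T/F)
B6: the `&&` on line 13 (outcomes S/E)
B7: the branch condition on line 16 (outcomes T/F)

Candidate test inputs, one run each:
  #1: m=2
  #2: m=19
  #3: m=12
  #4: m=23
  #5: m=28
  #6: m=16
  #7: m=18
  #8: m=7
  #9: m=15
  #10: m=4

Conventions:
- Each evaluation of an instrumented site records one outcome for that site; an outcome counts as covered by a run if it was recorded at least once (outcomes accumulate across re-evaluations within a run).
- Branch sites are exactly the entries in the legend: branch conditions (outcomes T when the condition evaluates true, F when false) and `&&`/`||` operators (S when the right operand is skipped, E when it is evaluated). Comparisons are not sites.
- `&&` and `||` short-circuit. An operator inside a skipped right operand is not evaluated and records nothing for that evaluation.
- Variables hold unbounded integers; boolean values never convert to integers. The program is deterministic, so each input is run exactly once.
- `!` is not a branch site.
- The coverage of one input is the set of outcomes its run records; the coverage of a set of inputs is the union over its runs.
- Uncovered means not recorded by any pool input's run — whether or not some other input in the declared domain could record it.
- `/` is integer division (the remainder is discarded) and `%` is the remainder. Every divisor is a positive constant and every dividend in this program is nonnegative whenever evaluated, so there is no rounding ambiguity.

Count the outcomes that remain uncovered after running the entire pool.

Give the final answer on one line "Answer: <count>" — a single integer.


test 1 (m=2) hits B1=T, B5=F, B6=E, B7=T
test 2 (m=19) hits B1=F, B2=T, B5=F, B6=S, B7=F
test 3 (m=12) hits B1=T, B5=F, B6=E, B7=T
test 4 (m=23) hits B1=F, B2=F, B3=F, B4=E, B5=F, B6=S, B7=F
test 5 (m=28) hits B1=F, B2=F, B3=F, B4=S, B5=T, B6=E
test 6 (m=16) hits B1=T, B5=T, B6=E
test 7 (m=18) hits B1=F, B2=T, B5=T, B6=E
test 8 (m=7) hits B1=T, B5=F, B6=S, B7=F
test 9 (m=15) hits B1=T, B5=F, B6=S, B7=F
test 10 (m=4) hits B1=T, B5=F, B6=E, B7=T
union over the pool: B1=T, B1=F, B2=T, B2=F, B3=F, B4=S, B4=E, B5=T, B5=F, B6=S, B6=E, B7=T, B7=F
uncovered (1 of 14): B3=T
Answer: 1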